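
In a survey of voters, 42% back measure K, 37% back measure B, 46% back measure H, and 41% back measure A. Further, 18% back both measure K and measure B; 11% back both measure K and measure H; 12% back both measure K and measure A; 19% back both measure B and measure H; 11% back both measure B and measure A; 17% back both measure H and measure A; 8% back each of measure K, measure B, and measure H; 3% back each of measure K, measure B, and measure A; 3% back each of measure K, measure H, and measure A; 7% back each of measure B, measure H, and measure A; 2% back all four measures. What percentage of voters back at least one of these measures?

P(union) = 42 + 37 + 46 + 41 − 18 − 11 − 12 − 19 − 11 − 17 + 8 + 3 + 3 + 7 − 2 = 97%

97%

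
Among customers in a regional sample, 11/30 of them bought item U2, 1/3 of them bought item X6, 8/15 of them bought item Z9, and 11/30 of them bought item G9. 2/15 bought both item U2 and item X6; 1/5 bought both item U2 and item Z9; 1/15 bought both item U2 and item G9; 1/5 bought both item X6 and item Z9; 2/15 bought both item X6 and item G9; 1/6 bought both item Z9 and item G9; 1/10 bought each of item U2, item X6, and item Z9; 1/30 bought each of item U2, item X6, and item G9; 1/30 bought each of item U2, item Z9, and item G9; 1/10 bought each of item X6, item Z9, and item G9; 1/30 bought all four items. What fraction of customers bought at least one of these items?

P(union) = 11/30 + 1/3 + 8/15 + 11/30 − 2/15 − 1/5 − 1/15 − 1/5 − 2/15 − 1/6 + 1/10 + 1/30 + 1/30 + 1/10 − 1/30 = 14/15

14/15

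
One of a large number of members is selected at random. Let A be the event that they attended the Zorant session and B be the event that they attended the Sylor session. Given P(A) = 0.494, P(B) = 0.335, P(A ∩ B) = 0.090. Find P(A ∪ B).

P(A ∪ B) = 0.494 + 0.335 − 0.090 = 0.739

0.739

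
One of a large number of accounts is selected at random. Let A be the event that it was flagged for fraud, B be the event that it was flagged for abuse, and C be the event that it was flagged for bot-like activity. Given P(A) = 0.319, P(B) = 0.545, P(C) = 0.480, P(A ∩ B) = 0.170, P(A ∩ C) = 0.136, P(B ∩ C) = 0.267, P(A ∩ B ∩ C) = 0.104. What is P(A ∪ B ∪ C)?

Apply inclusion-exclusion:
P(A ∪ B ∪ C) = 0.319 + 0.545 + 0.480 − 0.170 − 0.136 − 0.267 + 0.104 = 0.875

0.875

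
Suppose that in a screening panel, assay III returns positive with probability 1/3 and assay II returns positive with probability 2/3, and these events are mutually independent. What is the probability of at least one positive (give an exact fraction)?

7/9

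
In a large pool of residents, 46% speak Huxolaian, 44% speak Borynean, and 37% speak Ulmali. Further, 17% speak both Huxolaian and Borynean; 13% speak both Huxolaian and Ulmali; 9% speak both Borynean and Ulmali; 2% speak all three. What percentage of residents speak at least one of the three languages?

P(union) = 46 + 44 + 37 − 17 − 13 − 9 + 2 = 90%

90%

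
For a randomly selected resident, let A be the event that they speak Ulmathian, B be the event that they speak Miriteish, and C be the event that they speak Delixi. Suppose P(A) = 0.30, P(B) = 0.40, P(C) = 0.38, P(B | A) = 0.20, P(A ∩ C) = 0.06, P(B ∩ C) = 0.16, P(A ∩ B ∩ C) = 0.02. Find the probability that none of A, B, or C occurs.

0.18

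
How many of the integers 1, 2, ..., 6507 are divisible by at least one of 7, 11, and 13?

Apply inclusion-exclusion:
floor(6507/7) + floor(6507/11) + floor(6507/13) − floor(6507/77) − floor(6507/91) − floor(6507/143) + floor(6507/1001) = 929 + 591 + 500 − 84 − 71 − 45 + 6 = 1826

1826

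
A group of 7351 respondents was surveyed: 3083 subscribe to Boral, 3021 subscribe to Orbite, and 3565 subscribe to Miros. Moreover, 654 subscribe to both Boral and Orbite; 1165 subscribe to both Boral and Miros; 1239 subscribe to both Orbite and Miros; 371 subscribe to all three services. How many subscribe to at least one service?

By inclusion-exclusion,
N(≥1) = 3083 + 3021 + 3565 − 654 − 1165 − 1239 + 371 = 6982

6982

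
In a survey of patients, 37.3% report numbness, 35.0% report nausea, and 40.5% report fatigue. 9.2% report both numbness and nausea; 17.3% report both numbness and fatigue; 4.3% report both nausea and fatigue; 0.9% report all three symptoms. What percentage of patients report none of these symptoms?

17.1%

P(≥1) = 37.3 + 35.0 + 40.5 − 9.2 − 17.3 − 4.3 + 0.9 = 82.9%
P(none) = 100% − 82.9% = 17.1%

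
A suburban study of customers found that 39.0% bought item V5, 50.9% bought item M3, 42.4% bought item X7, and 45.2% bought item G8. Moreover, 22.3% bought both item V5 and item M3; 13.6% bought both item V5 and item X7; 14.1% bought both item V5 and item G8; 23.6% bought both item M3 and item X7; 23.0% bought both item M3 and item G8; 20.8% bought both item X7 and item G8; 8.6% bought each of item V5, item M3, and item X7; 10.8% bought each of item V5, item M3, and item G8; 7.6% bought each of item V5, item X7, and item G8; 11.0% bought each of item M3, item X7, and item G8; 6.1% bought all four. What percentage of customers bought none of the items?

8.0%

Inclusion–exclusion gives
P(union) = 39.0 + 50.9 + 42.4 + 45.2 − 22.3 − 13.6 − 14.1 − 23.6 − 23.0 − 20.8 + 8.6 + 10.8 + 7.6 + 11.0 − 6.1 = 92.0%
P(none) = 100% − 92.0% = 8.0%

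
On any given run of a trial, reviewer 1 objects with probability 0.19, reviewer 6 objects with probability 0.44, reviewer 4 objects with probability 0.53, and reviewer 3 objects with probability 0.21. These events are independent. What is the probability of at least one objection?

P(none) = (1 − 0.19) × (1 − 0.44) × (1 − 0.53) × (1 − 0.21) = 0.81 × 0.56 × 0.47 × 0.79 = 0.16842168
P(at least one) = 1 − 0.16842168 = 0.83157832

0.83157832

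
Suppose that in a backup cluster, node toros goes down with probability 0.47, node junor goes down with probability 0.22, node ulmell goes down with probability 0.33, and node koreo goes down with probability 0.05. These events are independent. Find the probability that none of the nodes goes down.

Independence gives P(none) = ∏(1 − pᵢ).
P(none) = (1 − 0.47) × (1 − 0.22) × (1 − 0.33) × (1 − 0.05) = 0.53 × 0.78 × 0.67 × 0.95 = 0.2631291

0.2631291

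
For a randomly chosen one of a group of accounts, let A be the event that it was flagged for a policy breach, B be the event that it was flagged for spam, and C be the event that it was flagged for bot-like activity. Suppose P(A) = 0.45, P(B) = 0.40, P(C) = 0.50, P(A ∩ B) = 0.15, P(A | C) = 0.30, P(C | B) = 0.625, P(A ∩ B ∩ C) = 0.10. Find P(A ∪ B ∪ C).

P(A ∩ C) = P(C)·P(A|C) = 0.50 × 0.30 = 0.15
P(B ∩ C) = P(B)·P(C|B) = 0.40 × 0.625 = 0.25
Inclusion–exclusion gives
P(A ∪ B ∪ C) = 0.45 + 0.40 + 0.50 − 0.15 − 0.15 − 0.25 + 0.10 = 0.90

0.90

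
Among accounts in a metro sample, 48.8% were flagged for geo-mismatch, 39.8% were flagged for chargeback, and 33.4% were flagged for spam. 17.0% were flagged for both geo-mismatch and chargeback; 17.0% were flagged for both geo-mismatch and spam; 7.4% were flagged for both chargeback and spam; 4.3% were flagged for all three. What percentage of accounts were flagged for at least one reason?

84.9%

P(union) = 48.8 + 39.8 + 33.4 − 17.0 − 17.0 − 7.4 + 4.3 = 84.9%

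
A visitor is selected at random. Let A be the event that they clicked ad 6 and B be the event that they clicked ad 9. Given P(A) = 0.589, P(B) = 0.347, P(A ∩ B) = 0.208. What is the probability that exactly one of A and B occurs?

By inclusion–exclusion (exactly-one form):
P(exactly one) = 0.589 + 0.347 − 2·0.208 = 0.520

0.520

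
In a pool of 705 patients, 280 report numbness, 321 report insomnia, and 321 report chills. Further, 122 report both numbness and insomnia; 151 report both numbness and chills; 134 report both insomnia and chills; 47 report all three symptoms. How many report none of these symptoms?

143

N(≥1) = 280 + 321 + 321 − 122 − 151 − 134 + 47 = 562
None: 705 − 562 = 143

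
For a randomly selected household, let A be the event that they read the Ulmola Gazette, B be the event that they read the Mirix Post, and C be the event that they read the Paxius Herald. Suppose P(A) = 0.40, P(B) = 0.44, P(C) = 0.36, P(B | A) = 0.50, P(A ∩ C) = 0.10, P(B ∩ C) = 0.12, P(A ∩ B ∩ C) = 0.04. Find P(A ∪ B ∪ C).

P(A ∩ B) = P(A)·P(B|A) = 0.40 × 0.50 = 0.20
P(A ∪ B ∪ C) = 0.40 + 0.44 + 0.36 − 0.20 − 0.10 − 0.12 + 0.04 = 0.82

0.82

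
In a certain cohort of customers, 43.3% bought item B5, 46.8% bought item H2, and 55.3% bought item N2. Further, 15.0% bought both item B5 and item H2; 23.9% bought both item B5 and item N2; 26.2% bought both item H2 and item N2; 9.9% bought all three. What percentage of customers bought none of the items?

9.8%

By inclusion–exclusion:
P(at least one) = 43.3 + 46.8 + 55.3 − 15.0 − 23.9 − 26.2 + 9.9 = 90.2%
P(none) = 100% − 90.2% = 9.8%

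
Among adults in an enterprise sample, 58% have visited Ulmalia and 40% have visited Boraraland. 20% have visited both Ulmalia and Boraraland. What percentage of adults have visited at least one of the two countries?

78%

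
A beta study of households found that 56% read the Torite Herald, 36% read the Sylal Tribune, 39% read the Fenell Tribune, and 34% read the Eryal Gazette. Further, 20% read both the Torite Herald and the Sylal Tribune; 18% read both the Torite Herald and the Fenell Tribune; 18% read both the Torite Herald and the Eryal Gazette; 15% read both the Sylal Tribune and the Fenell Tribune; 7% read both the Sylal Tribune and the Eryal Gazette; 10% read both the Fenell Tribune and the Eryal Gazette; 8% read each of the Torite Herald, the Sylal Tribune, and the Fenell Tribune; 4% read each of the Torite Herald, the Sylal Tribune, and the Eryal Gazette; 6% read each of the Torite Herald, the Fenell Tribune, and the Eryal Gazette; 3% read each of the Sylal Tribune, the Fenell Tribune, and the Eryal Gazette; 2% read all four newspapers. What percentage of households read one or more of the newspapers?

96%

By inclusion-exclusion,
P(at least one) = 56 + 36 + 39 + 34 − 20 − 18 − 18 − 15 − 7 − 10 + 8 + 4 + 6 + 3 − 2 = 96%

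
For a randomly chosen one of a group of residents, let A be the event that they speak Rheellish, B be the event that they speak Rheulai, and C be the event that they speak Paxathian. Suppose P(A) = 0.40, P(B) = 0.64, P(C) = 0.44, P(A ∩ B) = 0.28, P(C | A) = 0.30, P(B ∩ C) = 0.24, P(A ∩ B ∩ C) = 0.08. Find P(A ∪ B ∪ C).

P(A ∩ C) = P(A)·P(C|A) = 0.40 × 0.30 = 0.12
By inclusion–exclusion:
P(A ∪ B ∪ C) = 0.40 + 0.64 + 0.44 − 0.28 − 0.12 − 0.24 + 0.08 = 0.92

0.92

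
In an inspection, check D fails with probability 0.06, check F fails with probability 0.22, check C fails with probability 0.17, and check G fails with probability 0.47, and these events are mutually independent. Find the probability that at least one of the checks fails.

0.67746532

P(none) = (1 − 0.06) × (1 − 0.22) × (1 − 0.17) × (1 − 0.47) = 0.94 × 0.78 × 0.83 × 0.53 = 0.32253468
P(at least one) = 1 − 0.32253468 = 0.67746532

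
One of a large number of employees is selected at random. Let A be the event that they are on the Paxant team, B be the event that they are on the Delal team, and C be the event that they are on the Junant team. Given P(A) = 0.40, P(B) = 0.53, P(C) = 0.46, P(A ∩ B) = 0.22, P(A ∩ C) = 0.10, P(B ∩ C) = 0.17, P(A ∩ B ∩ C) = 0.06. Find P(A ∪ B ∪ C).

0.96

P(A ∪ B ∪ C) = 0.40 + 0.53 + 0.46 − 0.22 − 0.10 − 0.17 + 0.06 = 0.96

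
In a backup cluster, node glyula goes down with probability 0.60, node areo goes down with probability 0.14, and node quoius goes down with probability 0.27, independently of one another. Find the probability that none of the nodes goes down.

P(none) = (1 − 0.60) × (1 − 0.14) × (1 − 0.27) = 0.40 × 0.86 × 0.73 = 0.25112

0.25112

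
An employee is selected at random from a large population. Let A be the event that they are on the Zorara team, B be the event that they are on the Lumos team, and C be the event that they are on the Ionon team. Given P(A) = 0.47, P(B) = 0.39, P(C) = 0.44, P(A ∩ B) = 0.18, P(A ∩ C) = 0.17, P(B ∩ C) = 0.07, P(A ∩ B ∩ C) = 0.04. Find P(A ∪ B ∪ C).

0.92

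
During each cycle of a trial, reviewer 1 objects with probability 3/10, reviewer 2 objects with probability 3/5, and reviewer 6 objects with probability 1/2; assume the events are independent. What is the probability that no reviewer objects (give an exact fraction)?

P(none) = (1 − 3/10) × (1 − 3/5) × (1 − 1/2) = 7/10 × 2/5 × 1/2 = 7/50

7/50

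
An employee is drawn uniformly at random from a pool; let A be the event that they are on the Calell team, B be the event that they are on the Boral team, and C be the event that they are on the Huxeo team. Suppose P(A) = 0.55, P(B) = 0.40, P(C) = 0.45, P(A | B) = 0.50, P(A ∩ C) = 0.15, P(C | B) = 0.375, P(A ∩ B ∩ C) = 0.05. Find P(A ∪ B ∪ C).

P(A ∩ B) = P(B)·P(A|B) = 0.40 × 0.50 = 0.20
P(B ∩ C) = P(B)·P(C|B) = 0.40 × 0.375 = 0.15
P(A ∪ B ∪ C) = 0.55 + 0.40 + 0.45 − 0.20 − 0.15 − 0.15 + 0.05 = 0.95

0.95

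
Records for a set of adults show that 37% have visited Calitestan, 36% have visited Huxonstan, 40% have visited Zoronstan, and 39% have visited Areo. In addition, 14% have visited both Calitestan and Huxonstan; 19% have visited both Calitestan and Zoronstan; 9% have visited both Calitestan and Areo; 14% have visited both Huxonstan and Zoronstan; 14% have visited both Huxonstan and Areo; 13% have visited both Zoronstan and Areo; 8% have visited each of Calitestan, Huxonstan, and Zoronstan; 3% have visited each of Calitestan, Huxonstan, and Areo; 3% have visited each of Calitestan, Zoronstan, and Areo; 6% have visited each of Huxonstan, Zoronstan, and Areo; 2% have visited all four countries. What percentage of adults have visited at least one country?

87%

By inclusion–exclusion:
P(at least one) = 37 + 36 + 40 + 39 − 14 − 19 − 9 − 14 − 14 − 13 + 8 + 3 + 3 + 6 − 2 = 87%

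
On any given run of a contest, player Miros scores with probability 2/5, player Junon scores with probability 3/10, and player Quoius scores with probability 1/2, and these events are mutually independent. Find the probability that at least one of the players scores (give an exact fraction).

79/100

Independence gives P(none) = ∏(1 − pᵢ).
P(none) = (1 − 2/5) × (1 − 3/10) × (1 − 1/2) = 3/5 × 7/10 × 1/2 = 21/100
P(at least one) = 1 − 21/100 = 79/100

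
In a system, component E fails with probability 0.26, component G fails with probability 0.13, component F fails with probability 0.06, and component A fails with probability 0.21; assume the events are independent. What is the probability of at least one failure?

0.52191412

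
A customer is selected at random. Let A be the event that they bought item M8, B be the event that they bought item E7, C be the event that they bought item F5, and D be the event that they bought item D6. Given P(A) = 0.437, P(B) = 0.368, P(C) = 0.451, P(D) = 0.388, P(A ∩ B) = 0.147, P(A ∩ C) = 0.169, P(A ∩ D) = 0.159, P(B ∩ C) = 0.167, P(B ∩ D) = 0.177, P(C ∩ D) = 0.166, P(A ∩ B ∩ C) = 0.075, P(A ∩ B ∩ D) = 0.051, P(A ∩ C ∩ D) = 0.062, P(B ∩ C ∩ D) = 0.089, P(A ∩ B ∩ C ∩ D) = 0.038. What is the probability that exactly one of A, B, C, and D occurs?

Using the inclusion–exclusion count for exactly one event:
P(exactly one) = 0.437 + 0.368 + 0.451 + 0.388 − 2·0.147 − 2·0.169 − 2·0.159 − 2·0.167 − 2·0.177 − 2·0.166 + 3·0.075 + 3·0.051 + 3·0.062 + 3·0.089 − 4·0.038 = 0.353

0.353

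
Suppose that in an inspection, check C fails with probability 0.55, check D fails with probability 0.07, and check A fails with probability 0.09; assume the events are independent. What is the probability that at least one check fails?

0.619165

P(none) = (1 − 0.55) × (1 − 0.07) × (1 − 0.09) = 0.45 × 0.93 × 0.91 = 0.380835
P(at least one) = 1 − 0.380835 = 0.619165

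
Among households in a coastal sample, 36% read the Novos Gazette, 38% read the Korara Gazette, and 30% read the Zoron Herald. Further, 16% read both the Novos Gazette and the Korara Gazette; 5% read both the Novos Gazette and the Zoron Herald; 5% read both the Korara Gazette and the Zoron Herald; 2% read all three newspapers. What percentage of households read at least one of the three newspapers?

P(at least one) = 36 + 38 + 30 − 16 − 5 − 5 + 2 = 80%

80%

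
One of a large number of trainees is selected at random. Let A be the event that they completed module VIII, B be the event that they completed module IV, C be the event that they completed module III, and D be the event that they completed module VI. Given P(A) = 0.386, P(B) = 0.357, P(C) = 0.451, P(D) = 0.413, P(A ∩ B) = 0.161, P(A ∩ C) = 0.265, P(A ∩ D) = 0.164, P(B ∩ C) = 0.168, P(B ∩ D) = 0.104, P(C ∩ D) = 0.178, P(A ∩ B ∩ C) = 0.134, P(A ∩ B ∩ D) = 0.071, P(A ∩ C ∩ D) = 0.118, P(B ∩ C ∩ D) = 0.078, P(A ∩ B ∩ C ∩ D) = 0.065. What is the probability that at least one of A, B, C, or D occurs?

0.903

By inclusion–exclusion:
P(A ∪ B ∪ C ∪ D) = 0.386 + 0.357 + 0.451 + 0.413 − 0.161 − 0.265 − 0.164 − 0.168 − 0.104 − 0.178 + 0.134 + 0.071 + 0.118 + 0.078 − 0.065 = 0.903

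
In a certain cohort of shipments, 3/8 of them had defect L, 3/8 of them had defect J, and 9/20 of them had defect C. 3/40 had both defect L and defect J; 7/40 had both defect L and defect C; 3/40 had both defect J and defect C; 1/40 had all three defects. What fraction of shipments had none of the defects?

P(union) = 3/8 + 3/8 + 9/20 − 3/40 − 7/40 − 3/40 + 1/40 = 9/10
P(none) = 1 − 9/10 = 1/10

1/10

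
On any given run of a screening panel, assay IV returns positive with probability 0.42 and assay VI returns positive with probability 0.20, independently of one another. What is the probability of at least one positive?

P(none) = (1 − 0.42) × (1 − 0.20) = 0.58 × 0.80 = 0.464
P(at least one) = 1 − 0.464 = 0.536

0.536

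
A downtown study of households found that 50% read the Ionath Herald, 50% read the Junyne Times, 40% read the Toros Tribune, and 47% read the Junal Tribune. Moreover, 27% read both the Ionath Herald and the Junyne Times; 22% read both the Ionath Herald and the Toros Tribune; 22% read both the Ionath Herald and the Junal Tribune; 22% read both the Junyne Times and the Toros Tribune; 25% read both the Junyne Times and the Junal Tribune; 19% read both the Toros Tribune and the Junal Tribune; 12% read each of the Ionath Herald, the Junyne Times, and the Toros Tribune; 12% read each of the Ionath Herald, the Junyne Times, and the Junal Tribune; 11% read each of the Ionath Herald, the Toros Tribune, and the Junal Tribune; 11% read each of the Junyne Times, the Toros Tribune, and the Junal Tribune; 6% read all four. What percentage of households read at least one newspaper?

90%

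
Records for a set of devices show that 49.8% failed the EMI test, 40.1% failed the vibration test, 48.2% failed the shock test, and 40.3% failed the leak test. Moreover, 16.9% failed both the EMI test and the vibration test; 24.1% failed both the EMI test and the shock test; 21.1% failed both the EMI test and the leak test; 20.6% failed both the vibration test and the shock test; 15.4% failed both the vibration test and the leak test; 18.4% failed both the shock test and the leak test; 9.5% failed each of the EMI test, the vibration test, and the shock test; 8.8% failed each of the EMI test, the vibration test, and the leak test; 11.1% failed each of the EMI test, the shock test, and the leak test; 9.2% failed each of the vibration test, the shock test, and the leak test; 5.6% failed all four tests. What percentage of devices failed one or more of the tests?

P(at least one) = 49.8 + 40.1 + 48.2 + 40.3 − 16.9 − 24.1 − 21.1 − 20.6 − 15.4 − 18.4 + 9.5 + 8.8 + 11.1 + 9.2 − 5.6 = 94.9%

94.9%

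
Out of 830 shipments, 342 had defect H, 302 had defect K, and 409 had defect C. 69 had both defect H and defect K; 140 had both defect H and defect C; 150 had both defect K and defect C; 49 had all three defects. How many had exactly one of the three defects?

482

N(exactly one) = 342 + 302 + 409 − 2·69 − 2·140 − 2·150 + 3·49 = 482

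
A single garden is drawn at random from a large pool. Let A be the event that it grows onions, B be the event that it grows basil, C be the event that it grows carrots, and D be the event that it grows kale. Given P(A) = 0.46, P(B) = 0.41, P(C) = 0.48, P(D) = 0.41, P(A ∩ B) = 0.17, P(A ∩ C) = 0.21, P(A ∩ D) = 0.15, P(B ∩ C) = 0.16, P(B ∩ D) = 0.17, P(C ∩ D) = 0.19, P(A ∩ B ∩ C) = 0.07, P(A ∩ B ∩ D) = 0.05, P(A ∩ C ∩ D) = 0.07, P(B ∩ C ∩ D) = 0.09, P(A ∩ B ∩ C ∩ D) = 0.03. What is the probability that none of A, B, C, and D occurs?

0.04

By inclusion-exclusion,
P(A ∪ B ∪ C ∪ D) = 0.46 + 0.41 + 0.48 + 0.41 − 0.17 − 0.21 − 0.15 − 0.16 − 0.17 − 0.19 + 0.07 + 0.05 + 0.07 + 0.09 − 0.03 = 0.96
P(none) = 1 − 0.96 = 0.04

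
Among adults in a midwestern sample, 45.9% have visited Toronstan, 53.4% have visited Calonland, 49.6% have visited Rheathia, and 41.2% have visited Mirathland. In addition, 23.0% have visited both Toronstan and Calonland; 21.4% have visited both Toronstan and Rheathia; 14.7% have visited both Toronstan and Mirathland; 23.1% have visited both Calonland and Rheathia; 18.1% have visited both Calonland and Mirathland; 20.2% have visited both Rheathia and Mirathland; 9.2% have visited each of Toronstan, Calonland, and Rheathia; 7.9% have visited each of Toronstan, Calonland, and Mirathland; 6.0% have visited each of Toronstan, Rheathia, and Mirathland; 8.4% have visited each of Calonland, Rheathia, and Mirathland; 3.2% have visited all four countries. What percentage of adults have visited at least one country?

Inclusion–exclusion gives
P(≥1) = 45.9 + 53.4 + 49.6 + 41.2 − 23.0 − 21.4 − 14.7 − 23.1 − 18.1 − 20.2 + 9.2 + 7.9 + 6.0 + 8.4 − 3.2 = 97.9%

97.9%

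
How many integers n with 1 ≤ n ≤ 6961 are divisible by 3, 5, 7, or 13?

Inclusion–exclusion gives
2320 + 1392 + 994 + 535 − 464 − 331 − 178 − 198 − 107 − 76 + 66 + 35 + 25 + 15 − 5 = 4023

4023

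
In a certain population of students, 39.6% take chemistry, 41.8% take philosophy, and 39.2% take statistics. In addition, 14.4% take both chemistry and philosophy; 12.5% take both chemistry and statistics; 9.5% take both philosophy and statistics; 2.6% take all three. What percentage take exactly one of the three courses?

55.6%

P(exactly one) = 39.6 + 41.8 + 39.2 − 2·14.4 − 2·12.5 − 2·9.5 + 3·2.6 = 55.6%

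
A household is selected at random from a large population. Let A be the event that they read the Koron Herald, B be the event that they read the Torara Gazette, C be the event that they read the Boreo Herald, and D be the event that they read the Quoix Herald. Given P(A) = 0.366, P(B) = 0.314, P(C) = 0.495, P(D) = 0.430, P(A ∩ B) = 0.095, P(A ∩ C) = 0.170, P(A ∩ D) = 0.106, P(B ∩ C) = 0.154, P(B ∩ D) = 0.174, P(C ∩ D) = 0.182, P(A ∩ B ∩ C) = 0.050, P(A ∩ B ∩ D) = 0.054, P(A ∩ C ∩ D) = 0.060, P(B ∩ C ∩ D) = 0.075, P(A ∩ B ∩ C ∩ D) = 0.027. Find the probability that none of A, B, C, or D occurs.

By inclusion–exclusion:
P(A ∪ B ∪ C ∪ D) = 0.366 + 0.314 + 0.495 + 0.430 − 0.095 − 0.170 − 0.106 − 0.154 − 0.174 − 0.182 + 0.050 + 0.054 + 0.060 + 0.075 − 0.027 = 0.936
P(none) = 1 − 0.936 = 0.064

0.064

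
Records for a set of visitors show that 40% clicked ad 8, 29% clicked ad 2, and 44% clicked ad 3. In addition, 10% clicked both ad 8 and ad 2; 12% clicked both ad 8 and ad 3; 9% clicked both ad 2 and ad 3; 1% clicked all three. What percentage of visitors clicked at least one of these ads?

83%

By inclusion–exclusion:
P(at least one) = 40 + 29 + 44 − 10 − 12 − 9 + 1 = 83%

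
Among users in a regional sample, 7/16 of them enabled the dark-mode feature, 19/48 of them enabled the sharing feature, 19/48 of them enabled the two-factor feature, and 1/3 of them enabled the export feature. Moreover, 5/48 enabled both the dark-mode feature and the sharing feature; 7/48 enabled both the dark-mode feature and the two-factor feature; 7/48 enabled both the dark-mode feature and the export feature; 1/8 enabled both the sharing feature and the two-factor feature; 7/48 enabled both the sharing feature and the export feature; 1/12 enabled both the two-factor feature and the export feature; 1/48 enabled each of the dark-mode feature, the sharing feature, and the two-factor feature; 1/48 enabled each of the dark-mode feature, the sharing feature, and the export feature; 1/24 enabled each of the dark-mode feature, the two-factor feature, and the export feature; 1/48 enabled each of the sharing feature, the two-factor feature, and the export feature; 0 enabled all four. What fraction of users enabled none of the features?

Using inclusion–exclusion:
P(union) = 7/16 + 19/48 + 19/48 + 1/3 − 5/48 − 7/48 − 7/48 − 1/8 − 7/48 − 1/12 + 1/48 + 1/48 + 1/24 + 1/48 − 0 = 11/12
P(none) = 1 − 11/12 = 1/12

1/12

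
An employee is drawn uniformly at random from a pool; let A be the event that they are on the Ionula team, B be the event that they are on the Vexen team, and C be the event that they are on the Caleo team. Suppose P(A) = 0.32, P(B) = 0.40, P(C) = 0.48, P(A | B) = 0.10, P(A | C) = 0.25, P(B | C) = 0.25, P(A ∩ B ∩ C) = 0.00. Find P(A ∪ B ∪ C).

P(A ∩ B) = P(B)·P(A|B) = 0.40 × 0.10 = 0.04
P(A ∩ C) = P(C)·P(A|C) = 0.48 × 0.25 = 0.12
P(B ∩ C) = P(C)·P(B|C) = 0.48 × 0.25 = 0.12
P(A ∪ B ∪ C) = 0.32 + 0.40 + 0.48 − 0.04 − 0.12 − 0.12 + 0.00 = 0.92

0.92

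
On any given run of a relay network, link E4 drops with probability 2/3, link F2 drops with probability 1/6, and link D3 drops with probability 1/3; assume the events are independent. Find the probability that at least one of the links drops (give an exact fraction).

P(none) = (1 − 2/3) × (1 − 1/6) × (1 − 1/3) = 1/3 × 5/6 × 2/3 = 5/27
P(at least one) = 1 − 5/27 = 22/27

22/27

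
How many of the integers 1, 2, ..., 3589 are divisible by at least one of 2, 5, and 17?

Using inclusion–exclusion:
⌊3589/2⌋ + ⌊3589/5⌋ + ⌊3589/17⌋ − ⌊3589/10⌋ − ⌊3589/34⌋ − ⌊3589/85⌋ + ⌊3589/170⌋ = 1794 + 717 + 211 − 358 − 105 − 42 + 21 = 2238

2238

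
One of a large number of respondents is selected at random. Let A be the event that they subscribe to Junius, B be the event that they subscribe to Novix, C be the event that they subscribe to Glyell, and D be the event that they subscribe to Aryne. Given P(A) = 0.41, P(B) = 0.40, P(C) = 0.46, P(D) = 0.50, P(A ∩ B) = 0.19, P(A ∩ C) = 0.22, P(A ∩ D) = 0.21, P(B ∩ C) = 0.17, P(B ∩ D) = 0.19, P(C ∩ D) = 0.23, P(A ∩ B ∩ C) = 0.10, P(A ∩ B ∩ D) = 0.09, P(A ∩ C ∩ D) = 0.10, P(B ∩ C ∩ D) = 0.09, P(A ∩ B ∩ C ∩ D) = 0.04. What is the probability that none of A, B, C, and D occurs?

Inclusion–exclusion gives
P(A ∪ B ∪ C ∪ D) = 0.41 + 0.40 + 0.46 + 0.50 − 0.19 − 0.22 − 0.21 − 0.17 − 0.19 − 0.23 + 0.10 + 0.09 + 0.10 + 0.09 − 0.04 = 0.90
P(none) = 1 − 0.90 = 0.10

0.10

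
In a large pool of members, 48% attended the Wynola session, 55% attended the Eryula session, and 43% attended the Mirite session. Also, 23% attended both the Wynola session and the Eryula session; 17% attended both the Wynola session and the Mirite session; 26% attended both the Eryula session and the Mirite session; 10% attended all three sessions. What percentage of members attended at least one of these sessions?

Inclusion–exclusion gives
P(at least one) = 48 + 55 + 43 − 23 − 17 − 26 + 10 = 90%

90%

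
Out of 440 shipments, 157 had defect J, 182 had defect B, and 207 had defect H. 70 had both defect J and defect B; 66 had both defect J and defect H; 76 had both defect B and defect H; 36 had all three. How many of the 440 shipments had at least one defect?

370

N(≥1) = 157 + 182 + 207 − 70 − 66 − 76 + 36 = 370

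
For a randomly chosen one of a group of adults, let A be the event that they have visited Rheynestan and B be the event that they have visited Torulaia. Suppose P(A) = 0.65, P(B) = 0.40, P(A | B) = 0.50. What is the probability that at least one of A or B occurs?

P(A ∩ B) = P(B)·P(A|B) = 0.40 × 0.50 = 0.20
Using inclusion–exclusion:
P(A ∪ B) = 0.65 + 0.40 − 0.20 = 0.85

0.85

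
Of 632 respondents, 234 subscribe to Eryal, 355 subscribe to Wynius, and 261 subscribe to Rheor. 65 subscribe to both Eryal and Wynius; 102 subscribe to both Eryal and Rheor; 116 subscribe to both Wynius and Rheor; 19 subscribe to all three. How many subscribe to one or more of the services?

Using inclusion–exclusion:
|at least one| = 234 + 355 + 261 − 65 − 102 − 116 + 19 = 586

586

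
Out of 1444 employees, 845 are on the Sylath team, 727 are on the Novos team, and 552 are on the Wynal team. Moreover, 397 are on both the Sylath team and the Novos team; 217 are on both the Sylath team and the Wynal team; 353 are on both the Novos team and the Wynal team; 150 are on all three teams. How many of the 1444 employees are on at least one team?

1307

N(≥1) = 845 + 727 + 552 − 397 − 217 − 353 + 150 = 1307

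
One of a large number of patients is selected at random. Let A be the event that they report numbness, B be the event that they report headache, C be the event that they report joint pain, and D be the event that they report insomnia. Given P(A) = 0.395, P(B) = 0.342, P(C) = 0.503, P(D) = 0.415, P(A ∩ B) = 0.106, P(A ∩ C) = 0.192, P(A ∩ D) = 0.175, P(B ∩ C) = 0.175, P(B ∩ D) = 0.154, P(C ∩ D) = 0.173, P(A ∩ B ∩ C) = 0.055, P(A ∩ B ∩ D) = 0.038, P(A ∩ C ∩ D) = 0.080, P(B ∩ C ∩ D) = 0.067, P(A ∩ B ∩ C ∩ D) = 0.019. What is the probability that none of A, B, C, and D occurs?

0.099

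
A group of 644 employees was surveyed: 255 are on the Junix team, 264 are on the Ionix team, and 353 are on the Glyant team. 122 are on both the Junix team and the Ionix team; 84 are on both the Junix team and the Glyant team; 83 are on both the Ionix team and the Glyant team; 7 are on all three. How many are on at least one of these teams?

By inclusion-exclusion,
N(≥1) = 255 + 264 + 353 − 122 − 84 − 83 + 7 = 590

590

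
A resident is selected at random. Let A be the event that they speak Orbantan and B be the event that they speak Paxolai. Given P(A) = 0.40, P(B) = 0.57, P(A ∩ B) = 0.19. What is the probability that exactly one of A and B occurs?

P(exactly one) = 0.40 + 0.57 − 2·0.19 = 0.59

0.59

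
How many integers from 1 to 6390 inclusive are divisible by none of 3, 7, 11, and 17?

3126

By inclusion-exclusion,
floor(6390/3) + floor(6390/7) + floor(6390/11) + floor(6390/17) − floor(6390/21) − floor(6390/33) − floor(6390/51) − floor(6390/77) − floor(6390/119) − floor(6390/187) + floor(6390/231) + floor(6390/357) + floor(6390/561) + floor(6390/1309) − floor(6390/3927) = 2130 + 912 + 580 + 375 − 304 − 193 − 125 − 82 − 53 − 34 + 27 + 17 + 11 + 4 − 1 = 3264
6390 − 3264 = 3126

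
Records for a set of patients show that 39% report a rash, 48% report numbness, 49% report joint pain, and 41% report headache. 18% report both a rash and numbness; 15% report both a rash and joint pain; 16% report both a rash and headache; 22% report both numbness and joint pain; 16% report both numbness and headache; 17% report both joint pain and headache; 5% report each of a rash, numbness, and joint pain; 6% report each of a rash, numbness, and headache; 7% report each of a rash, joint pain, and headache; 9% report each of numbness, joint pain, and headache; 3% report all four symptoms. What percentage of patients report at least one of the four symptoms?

Apply inclusion-exclusion:
P(≥1) = 39 + 48 + 49 + 41 − 18 − 15 − 16 − 22 − 16 − 17 + 5 + 6 + 7 + 9 − 3 = 97%

97%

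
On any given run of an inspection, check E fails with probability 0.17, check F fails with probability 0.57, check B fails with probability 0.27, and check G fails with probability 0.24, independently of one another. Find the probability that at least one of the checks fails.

P(none) = (1 − 0.17) × (1 − 0.57) × (1 − 0.27) × (1 − 0.24) = 0.83 × 0.43 × 0.73 × 0.76 = 0.19800812
P(at least one) = 1 − 0.19800812 = 0.80199188

0.80199188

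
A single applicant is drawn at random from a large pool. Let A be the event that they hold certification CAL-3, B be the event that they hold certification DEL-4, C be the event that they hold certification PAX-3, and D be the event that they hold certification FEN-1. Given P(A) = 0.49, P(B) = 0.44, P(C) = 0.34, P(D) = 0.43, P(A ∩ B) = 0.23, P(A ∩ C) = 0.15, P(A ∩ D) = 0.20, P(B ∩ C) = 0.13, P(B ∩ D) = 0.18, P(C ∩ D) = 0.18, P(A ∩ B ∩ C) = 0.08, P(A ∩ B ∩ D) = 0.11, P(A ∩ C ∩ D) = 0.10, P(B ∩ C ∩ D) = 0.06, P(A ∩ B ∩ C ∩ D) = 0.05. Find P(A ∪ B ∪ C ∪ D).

0.93

Inclusion–exclusion gives
P(A ∪ B ∪ C ∪ D) = 0.49 + 0.44 + 0.34 + 0.43 − 0.23 − 0.15 − 0.20 − 0.13 − 0.18 − 0.18 + 0.08 + 0.11 + 0.10 + 0.06 − 0.05 = 0.93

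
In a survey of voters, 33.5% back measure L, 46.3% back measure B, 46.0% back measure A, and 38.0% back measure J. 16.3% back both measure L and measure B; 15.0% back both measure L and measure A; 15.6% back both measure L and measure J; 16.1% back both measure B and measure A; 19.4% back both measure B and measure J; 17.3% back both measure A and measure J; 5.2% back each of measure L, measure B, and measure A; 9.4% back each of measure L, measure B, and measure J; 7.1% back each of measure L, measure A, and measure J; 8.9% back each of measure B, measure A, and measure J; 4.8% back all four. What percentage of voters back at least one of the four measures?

89.9%

P(union) = 33.5 + 46.3 + 46.0 + 38.0 − 16.3 − 15.0 − 15.6 − 16.1 − 19.4 − 17.3 + 5.2 + 9.4 + 7.1 + 8.9 − 4.8 = 89.9%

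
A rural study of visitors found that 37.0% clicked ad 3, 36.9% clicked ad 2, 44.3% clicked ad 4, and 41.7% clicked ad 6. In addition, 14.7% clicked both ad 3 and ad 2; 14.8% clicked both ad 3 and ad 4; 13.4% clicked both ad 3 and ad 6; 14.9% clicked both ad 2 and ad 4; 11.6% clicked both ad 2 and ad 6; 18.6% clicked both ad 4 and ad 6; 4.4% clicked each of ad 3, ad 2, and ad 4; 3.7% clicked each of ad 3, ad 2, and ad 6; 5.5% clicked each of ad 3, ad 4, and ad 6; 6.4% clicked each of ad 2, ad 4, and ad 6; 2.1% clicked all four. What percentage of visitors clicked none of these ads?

10.2%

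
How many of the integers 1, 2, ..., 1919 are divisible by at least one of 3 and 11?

755

639 + 174 − 58 = 755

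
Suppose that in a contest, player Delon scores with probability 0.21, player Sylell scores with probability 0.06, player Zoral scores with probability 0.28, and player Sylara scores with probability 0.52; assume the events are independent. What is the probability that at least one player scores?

0.74335744

Independence gives P(none) = ∏(1 − pᵢ).
P(none) = (1 − 0.21) × (1 − 0.06) × (1 − 0.28) × (1 − 0.52) = 0.79 × 0.94 × 0.72 × 0.48 = 0.25664256
P(at least one) = 1 − 0.25664256 = 0.74335744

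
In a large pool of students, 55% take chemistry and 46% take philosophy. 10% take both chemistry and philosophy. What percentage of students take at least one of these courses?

91%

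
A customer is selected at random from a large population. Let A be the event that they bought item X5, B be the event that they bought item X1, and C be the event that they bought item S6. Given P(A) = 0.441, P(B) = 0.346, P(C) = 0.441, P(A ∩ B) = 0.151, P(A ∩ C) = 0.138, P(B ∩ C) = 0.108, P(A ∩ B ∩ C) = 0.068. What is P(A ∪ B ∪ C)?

0.899

Inclusion–exclusion gives
P(A ∪ B ∪ C) = 0.441 + 0.346 + 0.441 − 0.151 − 0.138 − 0.108 + 0.068 = 0.899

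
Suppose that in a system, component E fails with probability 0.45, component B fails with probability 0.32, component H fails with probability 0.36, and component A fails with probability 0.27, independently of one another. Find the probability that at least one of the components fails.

0.8252672

Since the events are independent, P(none) is the product of the individual non-occurrence probabilities.
P(none) = (1 − 0.45) × (1 − 0.32) × (1 − 0.36) × (1 − 0.27) = 0.55 × 0.68 × 0.64 × 0.73 = 0.1747328
P(at least one) = 1 − 0.1747328 = 0.8252672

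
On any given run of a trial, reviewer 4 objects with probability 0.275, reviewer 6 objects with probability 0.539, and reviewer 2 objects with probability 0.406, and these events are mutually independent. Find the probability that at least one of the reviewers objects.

0.80147035

P(none) = (1 − 0.275) × (1 − 0.539) × (1 − 0.406) = 0.725 × 0.461 × 0.594 = 0.19852965
P(at least one) = 1 − 0.19852965 = 0.80147035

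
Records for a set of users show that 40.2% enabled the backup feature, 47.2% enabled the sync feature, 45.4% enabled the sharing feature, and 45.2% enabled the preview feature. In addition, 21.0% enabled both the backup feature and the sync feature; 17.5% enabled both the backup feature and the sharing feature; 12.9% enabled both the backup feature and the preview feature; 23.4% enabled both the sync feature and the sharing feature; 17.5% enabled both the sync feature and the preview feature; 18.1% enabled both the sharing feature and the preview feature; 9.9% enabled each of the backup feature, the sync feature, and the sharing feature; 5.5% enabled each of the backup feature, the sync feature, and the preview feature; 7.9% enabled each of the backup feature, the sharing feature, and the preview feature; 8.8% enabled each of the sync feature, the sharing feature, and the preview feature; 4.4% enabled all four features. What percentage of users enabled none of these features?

4.7%

P(≥1) = 40.2 + 47.2 + 45.4 + 45.2 − 21.0 − 17.5 − 12.9 − 23.4 − 17.5 − 18.1 + 9.9 + 5.5 + 7.9 + 8.8 − 4.4 = 95.3%
P(none) = 100% − 95.3% = 4.7%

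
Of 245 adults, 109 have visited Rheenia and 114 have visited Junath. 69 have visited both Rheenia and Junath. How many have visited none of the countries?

91

Apply inclusion-exclusion:
|at least one| = 109 + 114 − 69 = 154
None: 245 − 154 = 91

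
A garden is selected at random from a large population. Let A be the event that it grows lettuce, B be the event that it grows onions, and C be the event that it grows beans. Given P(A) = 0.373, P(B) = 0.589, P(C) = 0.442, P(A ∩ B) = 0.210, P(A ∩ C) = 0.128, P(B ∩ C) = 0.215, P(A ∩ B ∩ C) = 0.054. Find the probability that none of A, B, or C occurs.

P(A ∪ B ∪ C) = 0.373 + 0.589 + 0.442 − 0.210 − 0.128 − 0.215 + 0.054 = 0.905
P(none) = 1 − 0.905 = 0.095

0.095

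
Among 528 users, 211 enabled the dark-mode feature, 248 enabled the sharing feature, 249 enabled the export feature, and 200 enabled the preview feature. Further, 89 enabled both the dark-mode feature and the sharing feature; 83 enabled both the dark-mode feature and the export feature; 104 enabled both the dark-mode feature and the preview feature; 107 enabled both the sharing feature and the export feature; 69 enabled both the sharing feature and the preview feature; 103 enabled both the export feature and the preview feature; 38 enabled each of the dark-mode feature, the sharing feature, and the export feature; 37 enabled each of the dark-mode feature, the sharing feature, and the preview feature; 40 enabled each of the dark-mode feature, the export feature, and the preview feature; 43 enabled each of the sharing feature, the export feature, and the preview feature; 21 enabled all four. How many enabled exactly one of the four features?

By inclusion–exclusion (exactly-one form):
N(exactly one) = 211 + 248 + 249 + 200 − 2·89 − 2·83 − 2·104 − 2·107 − 2·69 − 2·103 + 3·38 + 3·37 + 3·40 + 3·43 − 4·21 = 188

188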